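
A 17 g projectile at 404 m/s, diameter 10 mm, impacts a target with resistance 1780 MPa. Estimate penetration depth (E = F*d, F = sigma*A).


A = pi*(d/2)^2 = pi*(10/2)^2 = 78.5398 mm^2
E = 0.5*m*v^2 = 0.5*0.017*404^2 = 1387.34 J
depth = E/(sigma*A) = 1387.34 J / (1780 MPa * 78.5398 mm^2) = 1387.34/(1780 * 78.5398) m = 0.00992366 m ≈ 9.924 mm

9.924 mm


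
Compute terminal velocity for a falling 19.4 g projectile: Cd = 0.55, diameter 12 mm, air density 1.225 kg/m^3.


A = pi*(d/2)^2 = pi*(12/2000)^2 = 1.13097e-04 m^2
vt = sqrt(2mg/(Cd*rho*A)) = sqrt(2*0.0194*9.81/(0.55 * 1.225 * 1.13097e-04)) = 70.68 m/s

70.68 m/s


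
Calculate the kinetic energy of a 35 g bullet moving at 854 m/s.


E = 0.5*m*v^2 = 0.5*0.035*854^2 = 12763 J

12763 J


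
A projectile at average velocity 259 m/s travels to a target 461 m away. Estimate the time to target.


t = d/v = 461/259 = 1.78 s

1.78 s


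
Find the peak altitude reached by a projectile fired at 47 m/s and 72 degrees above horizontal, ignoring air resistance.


H = (v0*sin(theta))^2 / (2g) = (47*sin(72°))^2 / (2*9.81) = 101.8 m

101.8 m


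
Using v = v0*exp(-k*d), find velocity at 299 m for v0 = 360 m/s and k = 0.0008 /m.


v = v0*exp(-k*d) = 360*exp(-0.0008*299) = 283.4 m/s

283.4 m/s


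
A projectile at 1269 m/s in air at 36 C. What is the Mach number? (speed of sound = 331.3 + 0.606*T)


a = 331.3 + 0.606*(36) = 353.116 m/s
M = v/a = 1269/353.116 = 3.594

3.594


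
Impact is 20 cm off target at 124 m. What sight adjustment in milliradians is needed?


1 mrad subtends 1 cm per 10 m of range, so adj = error_cm / (dist_m / 10) = 20 / (124/10) = 1.613 mrad

1.613 mrad


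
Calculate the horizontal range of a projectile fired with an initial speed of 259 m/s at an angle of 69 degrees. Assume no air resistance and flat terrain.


R = v0^2 * sin(2*theta) / g = 259^2 * sin(2*69°) / 9.81 = 4576 m

4576 m


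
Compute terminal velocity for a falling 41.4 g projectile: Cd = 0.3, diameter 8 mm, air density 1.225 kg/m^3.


A = pi*(d/2)^2 = pi*(8/2000)^2 = 5.02655e-05 m^2
vt = sqrt(2mg/(Cd*rho*A)) = sqrt(2*0.0414*9.81/(0.3 * 1.225 * 5.02655e-05)) = 209.7 m/s

209.7 m/s


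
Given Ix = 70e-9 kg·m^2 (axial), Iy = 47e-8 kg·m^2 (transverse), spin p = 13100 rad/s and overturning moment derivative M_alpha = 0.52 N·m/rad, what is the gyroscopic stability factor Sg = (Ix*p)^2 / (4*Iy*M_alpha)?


Sg = Ix^2 * p^2 / (4 * Iy * M_alpha) = (70e-9)^2 * 13100^2 / (4 * 47e-8 * 0.52) = 0.8602

0.8602


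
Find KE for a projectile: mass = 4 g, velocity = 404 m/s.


E = 0.5*m*v^2 = 0.5*0.004*404^2 = 326.4 J

326.4 J


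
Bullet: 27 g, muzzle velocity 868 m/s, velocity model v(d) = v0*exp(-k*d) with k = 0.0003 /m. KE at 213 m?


v = v0*exp(-k*d) = 868*exp(-0.0003*213) = 814.27 m/s
E = 0.5*m*v^2 = 0.5*0.027*814.27^2 = 8951 J

8951 J


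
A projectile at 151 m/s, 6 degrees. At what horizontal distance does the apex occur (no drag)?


R = v0^2*sin(2*theta)/g = 151^2*sin(2*6°)/9.81 = 483.241 m
apex_dist = R/2 = 483.241/2 = 241.6 m

241.6 m


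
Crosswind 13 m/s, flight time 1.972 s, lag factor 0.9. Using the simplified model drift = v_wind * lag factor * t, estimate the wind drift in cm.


drift = v_wind * lag * t = 13 * 0.9 * 1.972 = 23.0724 m ≈ 2307 cm

2307 cm


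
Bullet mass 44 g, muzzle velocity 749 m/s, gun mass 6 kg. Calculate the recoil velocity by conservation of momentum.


v_recoil = m_p * v_p / m_gun = 0.044 * 749 / 6 = 5.493 m/s

5.493 m/s


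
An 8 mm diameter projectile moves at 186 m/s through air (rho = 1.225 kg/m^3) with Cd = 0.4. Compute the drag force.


A = pi*(d/2)^2 = pi*(8/2000)^2 = 5.02655e-05 m^2
Fd = 0.5*Cd*rho*A*v^2 = 0.5*0.4*1.225*5.02655e-05*186^2 = 0.4261 N

0.4261 N


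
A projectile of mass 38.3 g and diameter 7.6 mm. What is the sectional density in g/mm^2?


SD = m/d^2 = 38.3/7.6^2 = 0.6631 g/mm^2

0.6631 g/mm^2


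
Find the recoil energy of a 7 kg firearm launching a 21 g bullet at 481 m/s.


v_r = m_p*v_p/m_gun = 0.021*481/7 = 1.443 m/s, E_r = 0.5*m_gun*v_r^2 = 0.5*7*1.443^2 = 7.288 J

7.288 J


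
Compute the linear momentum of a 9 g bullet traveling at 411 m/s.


p = m*v = 0.009*411 = 3.699 kg·m/s

3.699 kg·m/s


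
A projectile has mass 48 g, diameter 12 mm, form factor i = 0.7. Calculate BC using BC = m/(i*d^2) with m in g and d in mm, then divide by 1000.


BC = m/(i*d^2*1000) = 48/(0.7 * 12^2 * 1000) = 0.0004762

0.0004762


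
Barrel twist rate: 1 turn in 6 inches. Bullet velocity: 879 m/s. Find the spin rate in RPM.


twist_m = 6*0.0254 = 0.1524 m
spin = v/twist = 879/0.1524 = 5767.717 rev/s
RPM = spin*60 = 5767.717*60 ≈ 346063 RPM

346063 RPM


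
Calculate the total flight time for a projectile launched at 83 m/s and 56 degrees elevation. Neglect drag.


T = 2*v0*sin(theta)/g = 2*83*sin(56°)/9.81 = 14.03 s

14.03 s


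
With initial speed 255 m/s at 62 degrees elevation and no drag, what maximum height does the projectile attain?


H = (v0*sin(theta))^2 / (2g) = (255*sin(62°))^2 / (2*9.81) = 2584 m

2584 m


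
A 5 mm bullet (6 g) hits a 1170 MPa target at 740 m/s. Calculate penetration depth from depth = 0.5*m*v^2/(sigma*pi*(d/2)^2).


A = pi*(d/2)^2 = pi*(5/2)^2 = 19.635 mm^2
E = 0.5*m*v^2 = 0.5*0.006*740^2 = 1642.8 J
depth = E/(sigma*A) = 1642.8 J / (1170 MPa * 19.635 mm^2) = 1642.8/(1170 * 19.635) m = 0.0715104 m ≈ 71.51 mm

71.51 mm


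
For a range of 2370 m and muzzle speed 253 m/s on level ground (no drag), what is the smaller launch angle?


sin(2*theta) = R*g/v0^2 = 2370*9.81/253^2 = 0.363225, theta = arcsin(0.363225)/2 = 10.65°

10.65 degrees


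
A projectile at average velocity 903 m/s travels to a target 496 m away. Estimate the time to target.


t = d/v = 496/903 = 0.5493 s

0.5493 s


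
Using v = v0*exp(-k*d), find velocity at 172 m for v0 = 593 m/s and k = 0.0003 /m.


v = v0*exp(-k*d) = 593*exp(-0.0003*172) = 563.2 m/s

563.2 m/s


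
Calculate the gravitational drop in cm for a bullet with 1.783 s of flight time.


drop = 0.5*g*t^2 = 0.5*9.81*1.783^2 = 15.5934 m ≈ 1559 cm

1559 cm


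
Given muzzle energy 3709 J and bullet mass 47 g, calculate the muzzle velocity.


v = sqrt(2*E/m) = sqrt(2*3709/0.047) = 397.3 m/s

397.3 m/s


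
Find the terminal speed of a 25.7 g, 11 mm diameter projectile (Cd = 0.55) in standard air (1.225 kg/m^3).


A = pi*(d/2)^2 = pi*(11/2000)^2 = 9.50332e-05 m^2
vt = sqrt(2mg/(Cd*rho*A)) = sqrt(2*0.0257*9.81/(0.55 * 1.225 * 9.50332e-05)) = 88.74 m/s

88.74 m/s


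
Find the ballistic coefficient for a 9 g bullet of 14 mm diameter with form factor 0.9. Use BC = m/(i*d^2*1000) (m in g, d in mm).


BC = m/(i*d^2*1000) = 9/(0.9 * 14^2 * 1000) = 5.102e-05

5.102e-05


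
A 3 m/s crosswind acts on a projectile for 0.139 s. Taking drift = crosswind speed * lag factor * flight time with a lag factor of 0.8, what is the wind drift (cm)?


drift = v_wind * lag * t = 3 * 0.8 * 0.139 = 0.3336 m ≈ 33.36 cm

33.36 cm


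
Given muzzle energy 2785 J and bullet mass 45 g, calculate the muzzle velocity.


v = sqrt(2*E/m) = sqrt(2*2785/0.045) = 351.8 m/s

351.8 m/s


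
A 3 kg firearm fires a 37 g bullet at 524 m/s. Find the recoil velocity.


v_recoil = m_p * v_p / m_gun = 0.037 * 524 / 3 = 6.463 m/s

6.463 m/s


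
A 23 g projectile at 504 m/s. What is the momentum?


p = m*v = 0.023*504 = 11.59 kg·m/s

11.59 kg·m/s


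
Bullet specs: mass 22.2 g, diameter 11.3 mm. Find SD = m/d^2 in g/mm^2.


SD = m/d^2 = 22.2/11.3^2 = 0.1739 g/mm^2

0.1739 g/mm^2


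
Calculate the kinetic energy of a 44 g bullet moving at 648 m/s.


E = 0.5*m*v^2 = 0.5*0.044*648^2 = 9238 J

9238 J


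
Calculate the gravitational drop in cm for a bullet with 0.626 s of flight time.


drop = 0.5*g*t^2 = 0.5*9.81*0.626^2 = 1.92215 m ≈ 192.2 cm

192.2 cm


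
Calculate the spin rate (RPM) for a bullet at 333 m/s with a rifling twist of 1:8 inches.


twist_m = 8*0.0254 = 0.2032 m
spin = v/twist = 333/0.2032 = 1638.78 rev/s
RPM = spin*60 = 1638.78*60 ≈ 98327 RPM

98327 RPM


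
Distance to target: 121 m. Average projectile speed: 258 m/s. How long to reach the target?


t = d/v = 121/258 = 0.469 s

0.469 s


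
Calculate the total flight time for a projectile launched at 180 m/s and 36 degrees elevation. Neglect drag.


T = 2*v0*sin(theta)/g = 2*180*sin(36°)/9.81 = 21.57 s

21.57 s


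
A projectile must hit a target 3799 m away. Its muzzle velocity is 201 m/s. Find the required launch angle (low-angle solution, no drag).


sin(2*theta) = R*g/v0^2 = 3799*9.81/201^2 = 0.922457, theta = arcsin(0.922457)/2 = 33.64°

33.64 degrees


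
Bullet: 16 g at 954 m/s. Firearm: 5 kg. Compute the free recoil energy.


v_r = m_p*v_p/m_gun = 0.016*954/5 = 3.0528 m/s, E_r = 0.5*m_gun*v_r^2 = 0.5*5*3.0528^2 = 23.3 J

23.3 J


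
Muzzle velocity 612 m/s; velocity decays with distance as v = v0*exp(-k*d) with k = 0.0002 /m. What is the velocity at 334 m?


v = v0*exp(-k*d) = 612*exp(-0.0002*334) = 572.5 m/s

572.5 m/s


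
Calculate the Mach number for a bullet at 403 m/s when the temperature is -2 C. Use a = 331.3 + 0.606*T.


a = 331.3 + 0.606*(-2) = 330.088 m/s
M = v/a = 403/330.088 = 1.221

1.221


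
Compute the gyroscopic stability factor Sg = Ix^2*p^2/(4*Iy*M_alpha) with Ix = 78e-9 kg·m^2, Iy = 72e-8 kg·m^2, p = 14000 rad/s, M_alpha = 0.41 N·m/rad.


Sg = Ix^2 * p^2 / (4 * Iy * M_alpha) = (78e-9)^2 * 14000^2 / (4 * 72e-8 * 0.41) = 1.01

1.01


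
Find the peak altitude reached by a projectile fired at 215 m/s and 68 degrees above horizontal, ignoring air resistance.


H = (v0*sin(theta))^2 / (2g) = (215*sin(68°))^2 / (2*9.81) = 2025 m

2025 m


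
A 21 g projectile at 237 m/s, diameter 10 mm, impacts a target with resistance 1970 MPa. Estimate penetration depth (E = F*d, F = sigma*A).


A = pi*(d/2)^2 = pi*(10/2)^2 = 78.5398 mm^2
E = 0.5*m*v^2 = 0.5*0.021*237^2 = 589.774 J
depth = E/(sigma*A) = 589.774 J / (1970 MPa * 78.5398 mm^2) = 589.774/(1970 * 78.5398) m = 0.0038118 m ≈ 3.812 mm

3.812 mm


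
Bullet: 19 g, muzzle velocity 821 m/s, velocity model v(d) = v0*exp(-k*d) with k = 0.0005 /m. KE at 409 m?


v = v0*exp(-k*d) = 821*exp(-0.0005*409) = 669.16 m/s
E = 0.5*m*v^2 = 0.5*0.019*669.16^2 = 4254 J

4254 J


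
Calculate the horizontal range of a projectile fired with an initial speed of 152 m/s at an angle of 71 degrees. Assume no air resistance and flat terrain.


R = v0^2 * sin(2*theta) / g = 152^2 * sin(2*71°) / 9.81 = 1450 m

1450 m


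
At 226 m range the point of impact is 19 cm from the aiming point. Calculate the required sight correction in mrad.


1 mrad subtends 1 cm per 10 m of range, so adj = error_cm / (dist_m / 10) = 19 / (226/10) = 0.8407 mrad

0.8407 mrad


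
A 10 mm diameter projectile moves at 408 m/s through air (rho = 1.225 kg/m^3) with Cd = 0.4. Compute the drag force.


A = pi*(d/2)^2 = pi*(10/2000)^2 = 7.85398e-05 m^2
Fd = 0.5*Cd*rho*A*v^2 = 0.5*0.4*1.225*7.85398e-05*408^2 = 3.203 N

3.203 N


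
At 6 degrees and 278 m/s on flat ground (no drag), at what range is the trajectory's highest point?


R = v0^2*sin(2*theta)/g = 278^2*sin(2*6°)/9.81 = 1637.95 m
apex_dist = R/2 = 1637.95/2 = 819 m

819 m


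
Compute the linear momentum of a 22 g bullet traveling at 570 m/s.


p = m*v = 0.022*570 = 12.54 kg·m/s

12.54 kg·m/s


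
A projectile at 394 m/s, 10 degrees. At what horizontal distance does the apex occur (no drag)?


R = v0^2*sin(2*theta)/g = 394^2*sin(2*10°)/9.81 = 5412.22 m
apex_dist = R/2 = 5412.22/2 = 2706 m

2706 m


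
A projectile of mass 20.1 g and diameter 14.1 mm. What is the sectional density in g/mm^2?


SD = m/d^2 = 20.1/14.1^2 = 0.1011 g/mm^2

0.1011 g/mm^2


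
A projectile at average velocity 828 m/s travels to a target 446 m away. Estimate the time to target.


t = d/v = 446/828 = 0.5386 s

0.5386 s


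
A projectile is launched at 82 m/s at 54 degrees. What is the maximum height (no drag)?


H = (v0*sin(theta))^2 / (2g) = (82*sin(54°))^2 / (2*9.81) = 224.3 m

224.3 m


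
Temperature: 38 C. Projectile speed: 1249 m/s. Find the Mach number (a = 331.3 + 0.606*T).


a = 331.3 + 0.606*(38) = 354.328 m/s
M = v/a = 1249/354.328 = 3.525

3.525


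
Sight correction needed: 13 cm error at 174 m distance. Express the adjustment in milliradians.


1 mrad subtends 1 cm per 10 m of range, so adj = error_cm / (dist_m / 10) = 13 / (174/10) = 0.7471 mrad

0.7471 mrad


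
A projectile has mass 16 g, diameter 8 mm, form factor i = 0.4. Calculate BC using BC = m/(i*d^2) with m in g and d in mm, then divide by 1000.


BC = m/(i*d^2*1000) = 16/(0.4 * 8^2 * 1000) = 0.000625

0.000625


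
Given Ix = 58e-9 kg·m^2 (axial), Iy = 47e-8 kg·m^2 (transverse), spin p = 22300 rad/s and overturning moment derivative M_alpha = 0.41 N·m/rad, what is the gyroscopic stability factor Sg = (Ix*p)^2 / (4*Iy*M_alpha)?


Sg = Ix^2 * p^2 / (4 * Iy * M_alpha) = (58e-9)^2 * 22300^2 / (4 * 47e-8 * 0.41) = 2.17

2.17


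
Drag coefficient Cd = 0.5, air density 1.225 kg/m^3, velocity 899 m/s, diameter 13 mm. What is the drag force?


A = pi*(d/2)^2 = pi*(13/2000)^2 = 1.32732e-04 m^2
Fd = 0.5*Cd*rho*A*v^2 = 0.5*0.5*1.225*1.32732e-04*899^2 = 32.85 N

32.85 N


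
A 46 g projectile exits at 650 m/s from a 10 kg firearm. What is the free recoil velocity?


v_recoil = m_p * v_p / m_gun = 0.046 * 650 / 10 = 2.99 m/s

2.99 m/s


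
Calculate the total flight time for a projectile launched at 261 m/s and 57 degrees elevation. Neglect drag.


T = 2*v0*sin(theta)/g = 2*261*sin(57°)/9.81 = 44.63 s

44.63 s


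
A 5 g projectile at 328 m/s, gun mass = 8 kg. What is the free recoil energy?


v_r = m_p*v_p/m_gun = 0.005*328/8 = 0.205 m/s, E_r = 0.5*m_gun*v_r^2 = 0.5*8*0.205^2 = 0.1681 J

0.1681 J


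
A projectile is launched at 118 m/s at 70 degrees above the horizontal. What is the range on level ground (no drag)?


R = v0^2 * sin(2*theta) / g = 118^2 * sin(2*70°) / 9.81 = 912.4 m

912.4 m


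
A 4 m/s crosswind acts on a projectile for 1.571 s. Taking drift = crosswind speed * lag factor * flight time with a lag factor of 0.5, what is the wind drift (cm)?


drift = v_wind * lag * t = 4 * 0.5 * 1.571 = 3.142 m ≈ 314.2 cm

314.2 cm


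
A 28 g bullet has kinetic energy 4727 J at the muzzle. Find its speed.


v = sqrt(2*E/m) = sqrt(2*4727/0.028) = 581.1 m/s

581.1 m/s


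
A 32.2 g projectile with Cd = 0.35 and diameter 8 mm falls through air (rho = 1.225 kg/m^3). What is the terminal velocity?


A = pi*(d/2)^2 = pi*(8/2000)^2 = 5.02655e-05 m^2
vt = sqrt(2mg/(Cd*rho*A)) = sqrt(2*0.0322*9.81/(0.35 * 1.225 * 5.02655e-05)) = 171.2 m/s

171.2 m/s


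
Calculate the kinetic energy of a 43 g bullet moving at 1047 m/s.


E = 0.5*m*v^2 = 0.5*0.043*1047^2 = 23568 J

23568 J


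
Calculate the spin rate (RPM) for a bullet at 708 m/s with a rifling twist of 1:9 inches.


twist_m = 9*0.0254 = 0.2286 m
spin = v/twist = 708/0.2286 = 3097.113 rev/s
RPM = spin*60 = 3097.113*60 ≈ 185827 RPM

185827 RPM


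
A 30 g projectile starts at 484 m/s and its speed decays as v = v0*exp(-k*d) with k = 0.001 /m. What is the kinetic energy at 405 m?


v = v0*exp(-k*d) = 484*exp(-0.001*405) = 322.817 m/s
E = 0.5*m*v^2 = 0.5*0.03*322.817^2 = 1563 J

1563 J


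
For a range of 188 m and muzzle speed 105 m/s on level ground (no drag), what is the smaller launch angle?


sin(2*theta) = R*g/v0^2 = 188*9.81/105^2 = 0.167282, theta = arcsin(0.167282)/2 = 4.815°

4.815 degrees


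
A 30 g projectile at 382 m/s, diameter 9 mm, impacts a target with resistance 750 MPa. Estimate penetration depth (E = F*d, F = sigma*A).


A = pi*(d/2)^2 = pi*(9/2)^2 = 63.6173 mm^2
E = 0.5*m*v^2 = 0.5*0.03*382^2 = 2188.86 J
depth = E/(sigma*A) = 2188.86 J / (750 MPa * 63.6173 mm^2) = 2188.86/(750 * 63.6173) m = 0.0458756 m ≈ 45.88 mm

45.88 mm


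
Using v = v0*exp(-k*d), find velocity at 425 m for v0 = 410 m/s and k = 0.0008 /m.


v = v0*exp(-k*d) = 410*exp(-0.0008*425) = 291.8 m/s

291.8 m/s


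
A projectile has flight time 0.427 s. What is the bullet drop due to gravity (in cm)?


drop = 0.5*g*t^2 = 0.5*9.81*0.427^2 = 0.894324 m ≈ 89.43 cm

89.43 cm


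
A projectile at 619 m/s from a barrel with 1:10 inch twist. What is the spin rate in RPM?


twist_m = 10*0.0254 = 0.254 m
spin = v/twist = 619/0.254 = 2437.008 rev/s
RPM = spin*60 = 2437.008*60 ≈ 146220 RPM

146220 RPM


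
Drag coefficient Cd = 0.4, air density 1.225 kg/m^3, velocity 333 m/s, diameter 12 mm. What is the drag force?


A = pi*(d/2)^2 = pi*(12/2000)^2 = 1.13097e-04 m^2
Fd = 0.5*Cd*rho*A*v^2 = 0.5*0.4*1.225*1.13097e-04*333^2 = 3.073 N

3.073 N


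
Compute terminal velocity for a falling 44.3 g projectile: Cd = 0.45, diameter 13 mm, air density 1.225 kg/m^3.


A = pi*(d/2)^2 = pi*(13/2000)^2 = 1.32732e-04 m^2
vt = sqrt(2mg/(Cd*rho*A)) = sqrt(2*0.0443*9.81/(0.45 * 1.225 * 1.32732e-04)) = 109 m/s

109 m/s


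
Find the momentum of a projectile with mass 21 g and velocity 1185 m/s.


p = m*v = 0.021*1185 = 24.89 kg·m/s

24.89 kg·m/s


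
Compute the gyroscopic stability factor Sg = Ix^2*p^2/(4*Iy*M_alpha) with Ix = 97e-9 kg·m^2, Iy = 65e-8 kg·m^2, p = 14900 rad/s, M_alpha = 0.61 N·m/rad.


Sg = Ix^2 * p^2 / (4 * Iy * M_alpha) = (97e-9)^2 * 14900^2 / (4 * 65e-8 * 0.61) = 1.317

1.317


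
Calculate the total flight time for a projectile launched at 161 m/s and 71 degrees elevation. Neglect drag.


T = 2*v0*sin(theta)/g = 2*161*sin(71°)/9.81 = 31.04 s

31.04 s


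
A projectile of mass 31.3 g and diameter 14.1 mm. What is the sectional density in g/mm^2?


SD = m/d^2 = 31.3/14.1^2 = 0.1574 g/mm^2

0.1574 g/mm^2


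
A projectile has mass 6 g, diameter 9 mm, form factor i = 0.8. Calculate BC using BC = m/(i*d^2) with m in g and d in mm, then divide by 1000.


BC = m/(i*d^2*1000) = 6/(0.8 * 9^2 * 1000) = 9.259e-05

9.259e-05


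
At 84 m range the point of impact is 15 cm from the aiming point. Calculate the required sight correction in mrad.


1 mrad subtends 1 cm per 10 m of range, so adj = error_cm / (dist_m / 10) = 15 / (84/10) = 1.786 mrad

1.786 mrad


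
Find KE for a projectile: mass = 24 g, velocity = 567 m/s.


E = 0.5*m*v^2 = 0.5*0.024*567^2 = 3858 J

3858 J


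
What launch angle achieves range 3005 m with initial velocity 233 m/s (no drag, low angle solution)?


sin(2*theta) = R*g/v0^2 = 3005*9.81/233^2 = 0.543002, theta = arcsin(0.543002)/2 = 16.44°

16.44 degrees


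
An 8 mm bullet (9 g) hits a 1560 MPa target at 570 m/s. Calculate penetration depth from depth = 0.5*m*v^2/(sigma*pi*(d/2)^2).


A = pi*(d/2)^2 = pi*(8/2)^2 = 50.2655 mm^2
E = 0.5*m*v^2 = 0.5*0.009*570^2 = 1462.05 J
depth = E/(sigma*A) = 1462.05 J / (1560 MPa * 50.2655 mm^2) = 1462.05/(1560 * 50.2655) m = 0.0186452 m ≈ 18.65 mm

18.65 mm


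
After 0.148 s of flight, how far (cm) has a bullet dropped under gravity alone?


drop = 0.5*g*t^2 = 0.5*9.81*0.148^2 = 0.107439 m ≈ 10.74 cm

10.74 cm


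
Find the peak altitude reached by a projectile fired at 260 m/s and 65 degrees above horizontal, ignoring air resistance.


H = (v0*sin(theta))^2 / (2g) = (260*sin(65°))^2 / (2*9.81) = 2830 m

2830 m


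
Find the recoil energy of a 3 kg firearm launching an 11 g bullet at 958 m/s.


v_r = m_p*v_p/m_gun = 0.011*958/3 = 3.51267 m/s, E_r = 0.5*m_gun*v_r^2 = 0.5*3*3.51267^2 = 18.51 J

18.51 J


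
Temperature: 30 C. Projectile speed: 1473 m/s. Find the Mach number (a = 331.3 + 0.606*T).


a = 331.3 + 0.606*(30) = 349.48 m/s
M = v/a = 1473/349.48 = 4.215

4.215


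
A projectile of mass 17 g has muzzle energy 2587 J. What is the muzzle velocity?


v = sqrt(2*E/m) = sqrt(2*2587/0.017) = 551.7 m/s

551.7 m/s


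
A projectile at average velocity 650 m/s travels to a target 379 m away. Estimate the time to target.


t = d/v = 379/650 = 0.5831 s

0.5831 s


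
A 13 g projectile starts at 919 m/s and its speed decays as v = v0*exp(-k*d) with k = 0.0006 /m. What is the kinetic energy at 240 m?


v = v0*exp(-k*d) = 919*exp(-0.0006*240) = 795.751 m/s
E = 0.5*m*v^2 = 0.5*0.013*795.751^2 = 4116 J

4116 J


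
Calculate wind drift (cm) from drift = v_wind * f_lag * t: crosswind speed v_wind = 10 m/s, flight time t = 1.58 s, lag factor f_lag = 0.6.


drift = v_wind * lag * t = 10 * 0.6 * 1.58 = 9.48 m ≈ 948 cm

948 cm


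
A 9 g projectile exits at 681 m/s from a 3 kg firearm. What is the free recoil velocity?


v_recoil = m_p * v_p / m_gun = 0.009 * 681 / 3 = 2.043 m/s

2.043 m/s


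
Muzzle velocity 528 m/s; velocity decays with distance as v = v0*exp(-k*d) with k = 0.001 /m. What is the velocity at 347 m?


v = v0*exp(-k*d) = 528*exp(-0.001*347) = 373.2 m/s

373.2 m/s


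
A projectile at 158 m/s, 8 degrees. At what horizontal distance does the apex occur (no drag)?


R = v0^2*sin(2*theta)/g = 158^2*sin(2*8°)/9.81 = 701.428 m
apex_dist = R/2 = 701.428/2 = 350.7 m

350.7 m


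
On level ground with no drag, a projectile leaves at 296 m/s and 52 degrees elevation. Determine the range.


R = v0^2 * sin(2*theta) / g = 296^2 * sin(2*52°) / 9.81 = 8666 m

8666 m


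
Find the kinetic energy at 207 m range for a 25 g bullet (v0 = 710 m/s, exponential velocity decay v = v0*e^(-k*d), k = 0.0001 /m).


v = v0*exp(-k*d) = 710*exp(-0.0001*207) = 695.454 m/s
E = 0.5*m*v^2 = 0.5*0.025*695.454^2 = 6046 J

6046 J


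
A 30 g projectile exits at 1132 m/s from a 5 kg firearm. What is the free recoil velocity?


v_recoil = m_p * v_p / m_gun = 0.03 * 1132 / 5 = 6.792 m/s

6.792 m/s


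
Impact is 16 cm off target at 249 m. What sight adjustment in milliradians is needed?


1 mrad subtends 1 cm per 10 m of range, so adj = error_cm / (dist_m / 10) = 16 / (249/10) = 0.6426 mrad

0.6426 mrad


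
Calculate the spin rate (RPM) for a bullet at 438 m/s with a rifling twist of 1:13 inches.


twist_m = 13*0.0254 = 0.3302 m
spin = v/twist = 438/0.3302 = 1326.469 rev/s
RPM = spin*60 = 1326.469*60 ≈ 79588 RPM

79588 RPM


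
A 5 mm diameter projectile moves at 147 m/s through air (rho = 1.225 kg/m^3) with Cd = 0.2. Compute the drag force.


A = pi*(d/2)^2 = pi*(5/2000)^2 = 1.96350e-05 m^2
Fd = 0.5*Cd*rho*A*v^2 = 0.5*0.2*1.225*1.96350e-05*147^2 = 0.05198 N

0.05198 N


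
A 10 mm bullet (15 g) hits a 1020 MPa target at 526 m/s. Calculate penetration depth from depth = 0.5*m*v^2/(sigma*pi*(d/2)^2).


A = pi*(d/2)^2 = pi*(10/2)^2 = 78.5398 mm^2
E = 0.5*m*v^2 = 0.5*0.015*526^2 = 2075.07 J
depth = E/(sigma*A) = 2075.07 J / (1020 MPa * 78.5398 mm^2) = 2075.07/(1020 * 78.5398) m = 0.0259026 m ≈ 25.9 mm

25.9 mm


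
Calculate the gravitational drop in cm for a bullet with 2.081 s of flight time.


drop = 0.5*g*t^2 = 0.5*9.81*2.081^2 = 21.2414 m ≈ 2124 cm

2124 cm


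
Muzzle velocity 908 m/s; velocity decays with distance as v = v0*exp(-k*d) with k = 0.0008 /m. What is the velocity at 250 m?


v = v0*exp(-k*d) = 908*exp(-0.0008*250) = 743.4 m/s

743.4 m/s


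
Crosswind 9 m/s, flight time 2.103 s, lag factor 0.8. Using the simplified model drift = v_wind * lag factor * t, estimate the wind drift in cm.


drift = v_wind * lag * t = 9 * 0.8 * 2.103 = 15.1416 m ≈ 1514 cm

1514 cm


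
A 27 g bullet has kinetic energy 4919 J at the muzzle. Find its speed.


v = sqrt(2*E/m) = sqrt(2*4919/0.027) = 603.6 m/s

603.6 m/s


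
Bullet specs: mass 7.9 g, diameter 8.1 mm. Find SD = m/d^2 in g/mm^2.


SD = m/d^2 = 7.9/8.1^2 = 0.1204 g/mm^2

0.1204 g/mm^2


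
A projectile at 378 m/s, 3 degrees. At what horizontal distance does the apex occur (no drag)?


R = v0^2*sin(2*theta)/g = 378^2*sin(2*3°)/9.81 = 1522.47 m
apex_dist = R/2 = 1522.47/2 = 761.2 m

761.2 m


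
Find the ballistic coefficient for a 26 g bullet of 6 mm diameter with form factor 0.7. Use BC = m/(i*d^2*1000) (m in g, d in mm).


BC = m/(i*d^2*1000) = 26/(0.7 * 6^2 * 1000) = 0.001032

0.001032


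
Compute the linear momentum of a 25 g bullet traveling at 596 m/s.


p = m*v = 0.025*596 = 14.9 kg·m/s

14.9 kg·m/s


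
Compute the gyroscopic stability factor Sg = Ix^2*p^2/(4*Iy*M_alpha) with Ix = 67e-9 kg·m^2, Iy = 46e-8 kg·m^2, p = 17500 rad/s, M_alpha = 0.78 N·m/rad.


Sg = Ix^2 * p^2 / (4 * Iy * M_alpha) = (67e-9)^2 * 17500^2 / (4 * 46e-8 * 0.78) = 0.9579

0.9579


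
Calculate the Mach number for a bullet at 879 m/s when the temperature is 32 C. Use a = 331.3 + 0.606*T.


a = 331.3 + 0.606*(32) = 350.692 m/s
M = v/a = 879/350.692 = 2.506

2.506


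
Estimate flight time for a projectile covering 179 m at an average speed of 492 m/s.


t = d/v = 179/492 = 0.3638 s

0.3638 s


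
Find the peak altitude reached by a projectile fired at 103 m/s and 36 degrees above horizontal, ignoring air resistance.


H = (v0*sin(theta))^2 / (2g) = (103*sin(36°))^2 / (2*9.81) = 186.8 m

186.8 m


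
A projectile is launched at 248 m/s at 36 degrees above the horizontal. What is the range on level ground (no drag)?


R = v0^2 * sin(2*theta) / g = 248^2 * sin(2*36°) / 9.81 = 5963 m

5963 m


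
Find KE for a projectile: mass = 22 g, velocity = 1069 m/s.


E = 0.5*m*v^2 = 0.5*0.022*1069^2 = 12570 J

12570 J


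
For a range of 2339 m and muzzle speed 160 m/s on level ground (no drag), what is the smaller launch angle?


sin(2*theta) = R*g/v0^2 = 2339*9.81/160^2 = 0.896312, theta = arcsin(0.896312)/2 = 31.84°

31.84 degrees


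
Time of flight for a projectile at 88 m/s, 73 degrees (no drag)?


T = 2*v0*sin(theta)/g = 2*88*sin(73°)/9.81 = 17.16 s

17.16 s


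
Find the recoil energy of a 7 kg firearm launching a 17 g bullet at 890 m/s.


v_r = m_p*v_p/m_gun = 0.017*890/7 = 2.16143 m/s, E_r = 0.5*m_gun*v_r^2 = 0.5*7*2.16143^2 = 16.35 J

16.35 J


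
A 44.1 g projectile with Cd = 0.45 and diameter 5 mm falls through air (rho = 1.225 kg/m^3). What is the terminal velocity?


A = pi*(d/2)^2 = pi*(5/2000)^2 = 1.96350e-05 m^2
vt = sqrt(2mg/(Cd*rho*A)) = sqrt(2*0.0441*9.81/(0.45 * 1.225 * 1.96350e-05)) = 282.7 m/s

282.7 m/s


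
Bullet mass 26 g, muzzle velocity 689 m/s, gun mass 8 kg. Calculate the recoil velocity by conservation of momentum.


v_recoil = m_p * v_p / m_gun = 0.026 * 689 / 8 = 2.239 m/s

2.239 m/s


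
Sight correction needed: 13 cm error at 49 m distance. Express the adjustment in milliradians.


1 mrad subtends 1 cm per 10 m of range, so adj = error_cm / (dist_m / 10) = 13 / (49/10) = 2.653 mrad

2.653 mrad


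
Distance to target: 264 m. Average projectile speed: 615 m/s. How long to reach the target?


t = d/v = 264/615 = 0.4293 s

0.4293 s


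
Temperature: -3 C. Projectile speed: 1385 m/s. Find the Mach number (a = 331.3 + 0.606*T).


a = 331.3 + 0.606*(-3) = 329.482 m/s
M = v/a = 1385/329.482 = 4.204

4.204


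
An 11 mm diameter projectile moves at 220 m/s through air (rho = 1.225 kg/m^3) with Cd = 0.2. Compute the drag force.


A = pi*(d/2)^2 = pi*(11/2000)^2 = 9.50332e-05 m^2
Fd = 0.5*Cd*rho*A*v^2 = 0.5*0.2*1.225*9.50332e-05*220^2 = 0.5635 N

0.5635 N


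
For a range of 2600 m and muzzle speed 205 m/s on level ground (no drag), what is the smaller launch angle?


sin(2*theta) = R*g/v0^2 = 2600*9.81/205^2 = 0.606924, theta = arcsin(0.606924)/2 = 18.68°

18.68 degrees


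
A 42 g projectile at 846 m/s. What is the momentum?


p = m*v = 0.042*846 = 35.53 kg·m/s

35.53 kg·m/s


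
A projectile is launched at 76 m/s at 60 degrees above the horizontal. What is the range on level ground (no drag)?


R = v0^2 * sin(2*theta) / g = 76^2 * sin(2*60°) / 9.81 = 509.9 m

509.9 m


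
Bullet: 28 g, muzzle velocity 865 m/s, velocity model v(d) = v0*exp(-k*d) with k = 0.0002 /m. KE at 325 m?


v = v0*exp(-k*d) = 865*exp(-0.0002*325) = 810.563 m/s
E = 0.5*m*v^2 = 0.5*0.028*810.563^2 = 9198 J

9198 J


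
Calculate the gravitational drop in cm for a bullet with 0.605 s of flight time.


drop = 0.5*g*t^2 = 0.5*9.81*0.605^2 = 1.79535 m ≈ 179.5 cm

179.5 cm


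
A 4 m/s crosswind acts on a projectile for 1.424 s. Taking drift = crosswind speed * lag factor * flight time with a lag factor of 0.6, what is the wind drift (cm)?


drift = v_wind * lag * t = 4 * 0.6 * 1.424 = 3.4176 m ≈ 341.8 cm

341.8 cm


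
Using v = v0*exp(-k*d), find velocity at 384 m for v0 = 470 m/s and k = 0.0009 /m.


v = v0*exp(-k*d) = 470*exp(-0.0009*384) = 332.7 m/s

332.7 m/s


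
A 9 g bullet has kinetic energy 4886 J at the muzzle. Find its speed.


v = sqrt(2*E/m) = sqrt(2*4886/0.009) = 1042 m/s

1042 m/s


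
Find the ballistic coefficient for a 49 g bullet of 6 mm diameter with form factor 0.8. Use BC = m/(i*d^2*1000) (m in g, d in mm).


BC = m/(i*d^2*1000) = 49/(0.8 * 6^2 * 1000) = 0.001701

0.001701


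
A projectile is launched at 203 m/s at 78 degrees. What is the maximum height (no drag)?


H = (v0*sin(theta))^2 / (2g) = (203*sin(78°))^2 / (2*9.81) = 2010 m

2010 m


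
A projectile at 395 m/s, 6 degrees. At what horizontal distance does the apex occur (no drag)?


R = v0^2*sin(2*theta)/g = 395^2*sin(2*6°)/9.81 = 3306.77 m
apex_dist = R/2 = 3306.77/2 = 1653 m

1653 m


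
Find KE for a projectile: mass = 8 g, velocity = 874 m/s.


E = 0.5*m*v^2 = 0.5*0.008*874^2 = 3056 J

3056 J


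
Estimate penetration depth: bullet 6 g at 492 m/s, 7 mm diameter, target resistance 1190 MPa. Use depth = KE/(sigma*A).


A = pi*(d/2)^2 = pi*(7/2)^2 = 38.4845 mm^2
E = 0.5*m*v^2 = 0.5*0.006*492^2 = 726.192 J
depth = E/(sigma*A) = 726.192 J / (1190 MPa * 38.4845 mm^2) = 726.192/(1190 * 38.4845) m = 0.0158569 m ≈ 15.86 mm

15.86 mm


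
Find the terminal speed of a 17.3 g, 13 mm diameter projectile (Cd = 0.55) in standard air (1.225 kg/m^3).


A = pi*(d/2)^2 = pi*(13/2000)^2 = 1.32732e-04 m^2
vt = sqrt(2mg/(Cd*rho*A)) = sqrt(2*0.0173*9.81/(0.55 * 1.225 * 1.32732e-04)) = 61.61 m/s

61.61 m/s


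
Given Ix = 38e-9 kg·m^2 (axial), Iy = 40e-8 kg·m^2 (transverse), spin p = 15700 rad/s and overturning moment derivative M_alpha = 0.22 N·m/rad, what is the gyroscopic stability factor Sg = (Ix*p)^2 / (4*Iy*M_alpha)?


Sg = Ix^2 * p^2 / (4 * Iy * M_alpha) = (38e-9)^2 * 15700^2 / (4 * 40e-8 * 0.22) = 1.011

1.011


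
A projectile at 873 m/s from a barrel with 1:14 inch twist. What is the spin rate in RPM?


twist_m = 14*0.0254 = 0.3556 m
spin = v/twist = 873/0.3556 = 2455.006 rev/s
RPM = spin*60 = 2455.006*60 ≈ 147300 RPM

147300 RPM


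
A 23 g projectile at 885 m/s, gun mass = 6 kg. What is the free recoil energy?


v_r = m_p*v_p/m_gun = 0.023*885/6 = 3.3925 m/s, E_r = 0.5*m_gun*v_r^2 = 0.5*6*3.3925^2 = 34.53 J

34.53 J


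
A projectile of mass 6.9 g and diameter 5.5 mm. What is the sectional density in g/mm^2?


SD = m/d^2 = 6.9/5.5^2 = 0.2281 g/mm^2

0.2281 g/mm^2


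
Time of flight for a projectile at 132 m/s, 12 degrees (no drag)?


T = 2*v0*sin(theta)/g = 2*132*sin(12°)/9.81 = 5.595 s

5.595 s


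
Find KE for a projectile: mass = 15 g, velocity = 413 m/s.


E = 0.5*m*v^2 = 0.5*0.015*413^2 = 1279 J

1279 J


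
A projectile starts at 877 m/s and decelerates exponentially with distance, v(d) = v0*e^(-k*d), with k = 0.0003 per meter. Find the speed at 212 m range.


v = v0*exp(-k*d) = 877*exp(-0.0003*212) = 823 m/s

823 m/s


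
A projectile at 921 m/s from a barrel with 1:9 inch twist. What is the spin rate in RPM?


twist_m = 9*0.0254 = 0.2286 m
spin = v/twist = 921/0.2286 = 4028.871 rev/s
RPM = spin*60 = 4028.871*60 ≈ 241732 RPM

241732 RPM


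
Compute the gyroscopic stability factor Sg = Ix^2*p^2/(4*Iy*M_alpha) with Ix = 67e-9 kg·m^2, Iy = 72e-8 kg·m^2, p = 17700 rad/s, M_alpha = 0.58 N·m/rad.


Sg = Ix^2 * p^2 / (4 * Iy * M_alpha) = (67e-9)^2 * 17700^2 / (4 * 72e-8 * 0.58) = 0.8419

0.8419


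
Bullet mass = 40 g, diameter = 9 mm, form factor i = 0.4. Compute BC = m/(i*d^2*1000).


BC = m/(i*d^2*1000) = 40/(0.4 * 9^2 * 1000) = 0.001235

0.001235


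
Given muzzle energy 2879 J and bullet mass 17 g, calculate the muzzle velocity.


v = sqrt(2*E/m) = sqrt(2*2879/0.017) = 582 m/s

582 m/s


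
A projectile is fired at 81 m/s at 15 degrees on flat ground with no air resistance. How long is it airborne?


T = 2*v0*sin(theta)/g = 2*81*sin(15°)/9.81 = 4.274 s

4.274 s


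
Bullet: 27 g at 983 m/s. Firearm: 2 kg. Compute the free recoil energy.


v_r = m_p*v_p/m_gun = 0.027*983/2 = 13.2705 m/s, E_r = 0.5*m_gun*v_r^2 = 0.5*2*13.2705^2 = 176.1 J

176.1 J


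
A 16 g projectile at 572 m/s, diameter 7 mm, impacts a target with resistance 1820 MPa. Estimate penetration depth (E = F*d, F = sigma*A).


A = pi*(d/2)^2 = pi*(7/2)^2 = 38.4845 mm^2
E = 0.5*m*v^2 = 0.5*0.016*572^2 = 2617.47 J
depth = E/(sigma*A) = 2617.47 J / (1820 MPa * 38.4845 mm^2) = 2617.47/(1820 * 38.4845) m = 0.0373701 m ≈ 37.37 mm

37.37 mm


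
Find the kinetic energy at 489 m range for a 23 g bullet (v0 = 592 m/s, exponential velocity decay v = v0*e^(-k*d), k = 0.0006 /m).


v = v0*exp(-k*d) = 592*exp(-0.0006*489) = 441.468 m/s
E = 0.5*m*v^2 = 0.5*0.023*441.468^2 = 2241 J

2241 J


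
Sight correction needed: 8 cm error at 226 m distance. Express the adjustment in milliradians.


1 mrad subtends 1 cm per 10 m of range, so adj = error_cm / (dist_m / 10) = 8 / (226/10) = 0.354 mrad

0.354 mrad


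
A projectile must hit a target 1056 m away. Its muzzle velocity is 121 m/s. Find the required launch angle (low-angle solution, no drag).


sin(2*theta) = R*g/v0^2 = 1056*9.81/121^2 = 0.707558, theta = arcsin(0.707558)/2 = 22.52°

22.52 degrees


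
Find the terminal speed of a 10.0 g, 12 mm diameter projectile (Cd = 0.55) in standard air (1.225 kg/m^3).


A = pi*(d/2)^2 = pi*(12/2000)^2 = 1.13097e-04 m^2
vt = sqrt(2mg/(Cd*rho*A)) = sqrt(2*0.01*9.81/(0.55 * 1.225 * 1.13097e-04)) = 50.74 m/s

50.74 m/s


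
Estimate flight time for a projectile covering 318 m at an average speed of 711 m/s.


t = d/v = 318/711 = 0.4473 s

0.4473 s


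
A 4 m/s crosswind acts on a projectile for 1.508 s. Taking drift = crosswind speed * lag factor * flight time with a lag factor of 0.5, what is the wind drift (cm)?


drift = v_wind * lag * t = 4 * 0.5 * 1.508 = 3.016 m ≈ 301.6 cm

301.6 cm


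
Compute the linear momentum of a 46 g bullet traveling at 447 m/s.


p = m*v = 0.046*447 = 20.56 kg·m/s

20.56 kg·m/s


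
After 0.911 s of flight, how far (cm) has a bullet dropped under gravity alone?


drop = 0.5*g*t^2 = 0.5*9.81*0.911^2 = 4.07076 m ≈ 407.1 cm

407.1 cm


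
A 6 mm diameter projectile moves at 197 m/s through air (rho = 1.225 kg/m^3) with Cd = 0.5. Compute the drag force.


A = pi*(d/2)^2 = pi*(6/2000)^2 = 2.82743e-05 m^2
Fd = 0.5*Cd*rho*A*v^2 = 0.5*0.5*1.225*2.82743e-05*197^2 = 0.336 N

0.336 N


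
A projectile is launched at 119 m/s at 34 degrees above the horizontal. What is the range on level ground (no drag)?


R = v0^2 * sin(2*theta) / g = 119^2 * sin(2*34°) / 9.81 = 1338 m

1338 m


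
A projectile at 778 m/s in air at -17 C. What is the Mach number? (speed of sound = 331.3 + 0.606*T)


a = 331.3 + 0.606*(-17) = 320.998 m/s
M = v/a = 778/320.998 = 2.424

2.424


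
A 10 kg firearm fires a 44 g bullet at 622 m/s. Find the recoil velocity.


v_recoil = m_p * v_p / m_gun = 0.044 * 622 / 10 = 2.737 m/s

2.737 m/s


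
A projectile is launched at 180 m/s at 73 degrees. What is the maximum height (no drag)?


H = (v0*sin(theta))^2 / (2g) = (180*sin(73°))^2 / (2*9.81) = 1510 m

1510 m


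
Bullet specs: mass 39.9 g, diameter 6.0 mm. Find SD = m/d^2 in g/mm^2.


SD = m/d^2 = 39.9/6.0^2 = 1.108 g/mm^2

1.108 g/mm^2


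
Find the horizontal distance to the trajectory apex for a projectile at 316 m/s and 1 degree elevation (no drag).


R = v0^2*sin(2*theta)/g = 316^2*sin(2*1°)/9.81 = 355.242 m
apex_dist = R/2 = 355.242/2 = 177.6 m

177.6 m


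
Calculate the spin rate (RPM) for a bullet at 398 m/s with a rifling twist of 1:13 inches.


twist_m = 13*0.0254 = 0.3302 m
spin = v/twist = 398/0.3302 = 1205.33 rev/s
RPM = spin*60 = 1205.33*60 ≈ 72320 RPM

72320 RPM


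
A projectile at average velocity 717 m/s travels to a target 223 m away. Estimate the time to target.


t = d/v = 223/717 = 0.311 s

0.311 s


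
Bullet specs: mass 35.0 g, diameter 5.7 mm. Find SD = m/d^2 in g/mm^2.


SD = m/d^2 = 35.0/5.7^2 = 1.077 g/mm^2

1.077 g/mm^2


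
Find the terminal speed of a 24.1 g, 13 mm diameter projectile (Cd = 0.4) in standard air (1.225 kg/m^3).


A = pi*(d/2)^2 = pi*(13/2000)^2 = 1.32732e-04 m^2
vt = sqrt(2mg/(Cd*rho*A)) = sqrt(2*0.0241*9.81/(0.4 * 1.225 * 1.32732e-04)) = 85.27 m/s

85.27 m/s


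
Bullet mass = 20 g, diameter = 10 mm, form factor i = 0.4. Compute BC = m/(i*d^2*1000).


BC = m/(i*d^2*1000) = 20/(0.4 * 10^2 * 1000) = 0.0005

0.0005


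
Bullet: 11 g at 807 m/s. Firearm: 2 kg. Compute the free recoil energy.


v_r = m_p*v_p/m_gun = 0.011*807/2 = 4.4385 m/s, E_r = 0.5*m_gun*v_r^2 = 0.5*2*4.4385^2 = 19.7 J

19.7 J


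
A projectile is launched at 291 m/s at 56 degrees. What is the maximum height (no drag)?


H = (v0*sin(theta))^2 / (2g) = (291*sin(56°))^2 / (2*9.81) = 2966 m

2966 m


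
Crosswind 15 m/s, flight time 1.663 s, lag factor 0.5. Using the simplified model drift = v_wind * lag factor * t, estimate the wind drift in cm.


drift = v_wind * lag * t = 15 * 0.5 * 1.663 = 12.4725 m ≈ 1247 cm

1247 cm


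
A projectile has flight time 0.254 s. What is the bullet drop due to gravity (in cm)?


drop = 0.5*g*t^2 = 0.5*9.81*0.254^2 = 0.316451 m ≈ 31.65 cm

31.65 cm


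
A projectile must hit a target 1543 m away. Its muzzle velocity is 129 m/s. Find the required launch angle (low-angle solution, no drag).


sin(2*theta) = R*g/v0^2 = 1543*9.81/129^2 = 0.909611, theta = arcsin(0.909611)/2 = 32.73°

32.73 degrees


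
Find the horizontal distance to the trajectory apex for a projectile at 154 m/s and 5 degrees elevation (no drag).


R = v0^2*sin(2*theta)/g = 154^2*sin(2*5°)/9.81 = 419.8 m
apex_dist = R/2 = 419.8/2 = 209.9 m

209.9 m


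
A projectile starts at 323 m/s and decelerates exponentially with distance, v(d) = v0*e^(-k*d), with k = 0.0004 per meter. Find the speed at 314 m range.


v = v0*exp(-k*d) = 323*exp(-0.0004*314) = 284.9 m/s

284.9 m/s


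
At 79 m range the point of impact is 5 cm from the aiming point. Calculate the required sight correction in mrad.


1 mrad subtends 1 cm per 10 m of range, so adj = error_cm / (dist_m / 10) = 5 / (79/10) = 0.6329 mrad

0.6329 mrad


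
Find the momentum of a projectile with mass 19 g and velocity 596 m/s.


p = m*v = 0.019*596 = 11.32 kg·m/s

11.32 kg·m/s


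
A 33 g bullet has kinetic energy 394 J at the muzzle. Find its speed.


v = sqrt(2*E/m) = sqrt(2*394/0.033) = 154.5 m/s

154.5 m/s


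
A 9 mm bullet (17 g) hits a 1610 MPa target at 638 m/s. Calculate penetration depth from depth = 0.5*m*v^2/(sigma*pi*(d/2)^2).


A = pi*(d/2)^2 = pi*(9/2)^2 = 63.6173 mm^2
E = 0.5*m*v^2 = 0.5*0.017*638^2 = 3459.87 J
depth = E/(sigma*A) = 3459.87 J / (1610 MPa * 63.6173 mm^2) = 3459.87/(1610 * 63.6173) m = 0.03378 m ≈ 33.78 mm

33.78 mm


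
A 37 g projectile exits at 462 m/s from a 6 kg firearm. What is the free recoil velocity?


v_recoil = m_p * v_p / m_gun = 0.037 * 462 / 6 = 2.849 m/s

2.849 m/s


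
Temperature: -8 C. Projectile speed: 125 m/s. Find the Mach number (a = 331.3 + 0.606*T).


a = 331.3 + 0.606*(-8) = 326.452 m/s
M = v/a = 125/326.452 = 0.3829

0.3829
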